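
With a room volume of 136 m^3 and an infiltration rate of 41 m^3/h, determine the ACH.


ACH = flow / volume
ACH = 41 / 136
ACH = 0.301

0.301


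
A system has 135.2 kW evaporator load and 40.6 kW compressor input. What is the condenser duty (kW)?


Q_cond = Q_evap + W
Q_cond = 135.2 + 40.6
Q_cond = 175.8 kW

175.8


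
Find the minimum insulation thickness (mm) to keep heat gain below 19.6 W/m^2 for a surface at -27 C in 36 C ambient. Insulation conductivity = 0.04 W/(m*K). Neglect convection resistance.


dT = 36 - (-27) = 63 K
thickness = k * dT / q_max * 1000
thickness = 0.04 * 63 / 19.6 * 1000
thickness = 128.6 mm

128.6


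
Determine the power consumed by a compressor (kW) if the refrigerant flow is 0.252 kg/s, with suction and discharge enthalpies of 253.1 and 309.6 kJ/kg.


dh = 309.6 - 253.1 = 56.5 kJ/kg
W = m_dot * dh = 0.252 * 56.5 = 14.24 kW

14.24


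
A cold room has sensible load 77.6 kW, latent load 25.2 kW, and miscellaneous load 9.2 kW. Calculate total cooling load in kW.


Q_total = Q_s + Q_l + Q_misc
Q_total = 77.6 + 25.2 + 9.2
Q_total = 112.0 kW

112.0


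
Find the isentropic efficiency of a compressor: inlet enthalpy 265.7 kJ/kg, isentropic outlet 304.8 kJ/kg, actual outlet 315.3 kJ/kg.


dh_ideal = 304.8 - 265.7 = 39.1 kJ/kg
dh_actual = 315.3 - 265.7 = 49.6 kJ/kg
eta_s = dh_ideal / dh_actual = 39.1 / 49.6
eta_s = 0.7883

0.7883


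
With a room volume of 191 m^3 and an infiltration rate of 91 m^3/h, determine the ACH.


ACH = flow / volume
ACH = 91 / 191
ACH = 0.476

0.476


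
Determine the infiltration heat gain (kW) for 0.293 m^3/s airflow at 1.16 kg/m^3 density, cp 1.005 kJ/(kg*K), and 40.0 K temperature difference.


Q = V_dot * rho * cp * dT
Q = 0.293 * 1.16 * 1.005 * 40.0
Q = 13.663 kW

13.663


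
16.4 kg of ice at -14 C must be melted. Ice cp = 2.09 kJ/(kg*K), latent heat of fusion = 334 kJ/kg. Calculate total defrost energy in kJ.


Sensible heat = cp * dT = 2.09 * 14 = 29.26 kJ/kg
Total per kg = 29.26 + 334 = 363.26 kJ/kg
Q = m * total = 16.4 * 363.26
Q = 5957.5 kJ

5957.5


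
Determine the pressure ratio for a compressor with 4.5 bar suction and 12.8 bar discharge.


PR = P_high / P_low
PR = 12.8 / 4.5
PR = 2.844

2.844


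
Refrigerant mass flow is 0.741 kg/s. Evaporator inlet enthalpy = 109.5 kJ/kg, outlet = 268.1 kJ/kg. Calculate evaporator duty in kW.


dh = 268.1 - 109.5 = 158.6 kJ/kg
Q_evap = m_dot * dh = 0.741 * 158.6
Q_evap = 117.52 kW

117.52


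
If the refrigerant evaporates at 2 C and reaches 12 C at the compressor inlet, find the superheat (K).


Superheat = T_suction - T_evap
Superheat = 12 - (2)
Superheat = 10 K

10


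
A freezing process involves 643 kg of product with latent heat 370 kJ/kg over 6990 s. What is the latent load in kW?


Q_lat = m * h_fg / t
Q_lat = 643 * 370 / 6990
Q_lat = 34.04 kW

34.04


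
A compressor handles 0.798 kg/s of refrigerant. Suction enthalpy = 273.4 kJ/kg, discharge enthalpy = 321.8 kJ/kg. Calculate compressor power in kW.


dh = 321.8 - 273.4 = 48.4 kJ/kg
W = m_dot * dh = 0.798 * 48.4 = 38.62 kW

38.62


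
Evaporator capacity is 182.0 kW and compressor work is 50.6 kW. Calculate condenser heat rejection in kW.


Q_cond = Q_evap + W
Q_cond = 182.0 + 50.6
Q_cond = 232.6 kW

232.6


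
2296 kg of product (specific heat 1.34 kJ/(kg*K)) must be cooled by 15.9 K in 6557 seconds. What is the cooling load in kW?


Q = m * cp * dT / t
Q = 2296 * 1.34 * 15.9 / 6557
Q = 7.461 kW

7.461


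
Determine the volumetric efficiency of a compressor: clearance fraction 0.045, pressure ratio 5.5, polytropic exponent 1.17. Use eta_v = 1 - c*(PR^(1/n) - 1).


PR^(1/n) = 5.5^(1/1.17) = 4.29327417
eta_v = 1 - 0.045 * (4.29327417 - 1)
eta_v = 0.8518

0.8518


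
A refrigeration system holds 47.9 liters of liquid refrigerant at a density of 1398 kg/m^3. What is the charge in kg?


Charge = V * rho / 1000
Charge = 47.9 * 1398 / 1000
Charge = 66.96 kg

66.96


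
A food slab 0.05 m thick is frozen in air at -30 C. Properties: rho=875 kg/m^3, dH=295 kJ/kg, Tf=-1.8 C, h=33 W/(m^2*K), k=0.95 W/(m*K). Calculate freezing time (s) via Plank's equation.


dT = -1.8 - (-30) = 28.2 K
term1 = a/(2h) = 0.05/(2*33) = 0.0007575757576
term2 = a^2/(8k) = 0.05^2/(8*0.95) = 0.0003289473684
t = rho*dH*1000/dT * (term1 + term2)
t = 875*295*1000/28.2 * (0.0007575757576 + 0.0003289473684)
t = 9945 s

9945


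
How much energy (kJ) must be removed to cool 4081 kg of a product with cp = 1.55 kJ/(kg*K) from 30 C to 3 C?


dT = 30 - (3) = 27 K
Q = m * cp * dT = 4081 * 1.55 * 27
Q = 170790 kJ

170790


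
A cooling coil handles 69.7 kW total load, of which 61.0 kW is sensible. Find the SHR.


SHR = Q_sensible / Q_total
SHR = 61.0 / 69.7
SHR = 0.875

0.875


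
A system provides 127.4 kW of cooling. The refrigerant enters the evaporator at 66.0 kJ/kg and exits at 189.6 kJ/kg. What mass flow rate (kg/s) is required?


dh = 189.6 - 66.0 = 123.6 kJ/kg
m_dot = Q / dh = 127.4 / 123.6 = 1.0307 kg/s

1.0307


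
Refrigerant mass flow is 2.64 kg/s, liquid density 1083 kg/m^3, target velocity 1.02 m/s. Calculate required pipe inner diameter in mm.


A = m_dot / (rho * v) = 2.64 / (1083 * 1.02) = 0.002389875618 m^2
d = sqrt(4*A/pi) * 1000
d = 55.2 mm

55.2


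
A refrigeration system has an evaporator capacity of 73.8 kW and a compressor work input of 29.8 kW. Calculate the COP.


COP = Q_evap / W
COP = 73.8 / 29.8
COP = 2.477

2.477


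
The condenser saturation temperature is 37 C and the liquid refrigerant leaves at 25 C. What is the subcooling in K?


Subcooling = T_cond - T_liquid
Subcooling = 37 - 25
Subcooling = 12 K

12


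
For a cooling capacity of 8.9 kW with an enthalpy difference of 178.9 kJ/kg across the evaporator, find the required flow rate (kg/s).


m_dot = Q / dh
m_dot = 8.9 / 178.9
m_dot = 0.0497 kg/s

0.0497


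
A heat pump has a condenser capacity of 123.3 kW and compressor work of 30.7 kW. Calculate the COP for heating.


COP_hp = Q_cond / W
COP_hp = 123.3 / 30.7
COP_hp = 4.016

4.016


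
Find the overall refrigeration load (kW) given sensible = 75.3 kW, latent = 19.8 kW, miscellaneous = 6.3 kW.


Q_total = Q_s + Q_l + Q_misc
Q_total = 75.3 + 19.8 + 6.3
Q_total = 101.4 kW

101.4


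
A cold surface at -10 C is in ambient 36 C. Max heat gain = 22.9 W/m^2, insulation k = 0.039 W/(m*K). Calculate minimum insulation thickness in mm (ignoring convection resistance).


dT = 36 - (-10) = 46 K
thickness = k * dT / q_max * 1000
thickness = 0.039 * 46 / 22.9 * 1000
thickness = 78.3 mm

78.3


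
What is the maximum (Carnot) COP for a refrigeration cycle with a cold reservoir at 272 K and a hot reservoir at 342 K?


dT = 342 - 272 = 70 K
COP_carnot = T_cold / dT = 272 / 70
COP_carnot = 3.886

3.886


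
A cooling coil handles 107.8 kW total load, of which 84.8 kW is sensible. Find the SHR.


SHR = Q_sensible / Q_total
SHR = 84.8 / 107.8
SHR = 0.787

0.787


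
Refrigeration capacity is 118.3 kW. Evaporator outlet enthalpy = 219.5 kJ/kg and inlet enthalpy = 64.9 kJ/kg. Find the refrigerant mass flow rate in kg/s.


dh = 219.5 - 64.9 = 154.6 kJ/kg
m_dot = Q / dh = 118.3 / 154.6 = 0.7652 kg/s

0.7652


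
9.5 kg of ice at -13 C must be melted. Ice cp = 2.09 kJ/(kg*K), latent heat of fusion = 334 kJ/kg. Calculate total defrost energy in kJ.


Sensible heat = cp * dT = 2.09 * 13 = 27.17 kJ/kg
Total per kg = 27.17 + 334 = 361.17 kJ/kg
Q = m * total = 9.5 * 361.17
Q = 3431.1 kJ

3431.1


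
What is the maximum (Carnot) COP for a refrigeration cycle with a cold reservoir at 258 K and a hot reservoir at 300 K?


dT = 300 - 258 = 42 K
COP_carnot = T_cold / dT = 258 / 42
COP_carnot = 6.143

6.143


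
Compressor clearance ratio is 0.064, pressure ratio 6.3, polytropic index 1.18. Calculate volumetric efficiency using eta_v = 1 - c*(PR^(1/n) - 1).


PR^(1/n) = 6.3^(1/1.18) = 4.75781165
eta_v = 1 - 0.064 * (4.75781165 - 1)
eta_v = 0.7595

0.7595


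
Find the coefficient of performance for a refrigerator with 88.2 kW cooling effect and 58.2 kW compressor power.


COP = Q_evap / W
COP = 88.2 / 58.2
COP = 1.515

1.515


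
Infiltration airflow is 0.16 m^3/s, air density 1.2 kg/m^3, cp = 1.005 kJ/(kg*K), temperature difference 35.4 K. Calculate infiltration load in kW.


Q = V_dot * rho * cp * dT
Q = 0.16 * 1.2 * 1.005 * 35.4
Q = 6.831 kW

6.831


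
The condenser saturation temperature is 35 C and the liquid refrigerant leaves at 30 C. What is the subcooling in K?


Subcooling = T_cond - T_liquid
Subcooling = 35 - 30
Subcooling = 5 K

5


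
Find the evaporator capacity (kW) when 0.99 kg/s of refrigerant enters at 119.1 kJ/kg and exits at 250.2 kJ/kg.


dh = 250.2 - 119.1 = 131.1 kJ/kg
Q_evap = m_dot * dh = 0.99 * 131.1
Q_evap = 129.79 kW

129.79


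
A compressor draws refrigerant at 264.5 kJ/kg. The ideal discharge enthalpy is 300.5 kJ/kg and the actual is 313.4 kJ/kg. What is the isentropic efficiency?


dh_ideal = 300.5 - 264.5 = 36.0 kJ/kg
dh_actual = 313.4 - 264.5 = 48.9 kJ/kg
eta_s = dh_ideal / dh_actual = 36.0 / 48.9
eta_s = 0.7362

0.7362


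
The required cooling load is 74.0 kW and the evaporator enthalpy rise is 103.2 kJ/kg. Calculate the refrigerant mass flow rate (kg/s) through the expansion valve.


m_dot = Q / dh
m_dot = 74.0 / 103.2
m_dot = 0.7171 kg/s

0.7171


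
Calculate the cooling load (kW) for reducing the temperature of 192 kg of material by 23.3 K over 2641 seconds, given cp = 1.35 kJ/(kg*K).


Q = m * cp * dT / t
Q = 192 * 1.35 * 23.3 / 2641
Q = 2.287 kW

2.287


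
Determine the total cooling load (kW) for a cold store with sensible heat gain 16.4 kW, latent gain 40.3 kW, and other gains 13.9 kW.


Q_total = Q_s + Q_l + Q_misc
Q_total = 16.4 + 40.3 + 13.9
Q_total = 70.6 kW

70.6


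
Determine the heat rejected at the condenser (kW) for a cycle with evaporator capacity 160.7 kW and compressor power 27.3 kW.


Q_cond = Q_evap + W
Q_cond = 160.7 + 27.3
Q_cond = 188.0 kW

188.0


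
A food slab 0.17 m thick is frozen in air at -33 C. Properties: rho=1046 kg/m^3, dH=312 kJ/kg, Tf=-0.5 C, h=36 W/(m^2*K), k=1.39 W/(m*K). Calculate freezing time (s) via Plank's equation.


dT = -0.5 - (-33) = 32.5 K
term1 = a/(2h) = 0.17/(2*36) = 0.002361111111
term2 = a^2/(8k) = 0.17^2/(8*1.39) = 0.002598920863
t = rho*dH*1000/dT * (term1 + term2)
t = 1046*312*1000/32.5 * (0.002361111111 + 0.002598920863)
t = 49807 s

49807


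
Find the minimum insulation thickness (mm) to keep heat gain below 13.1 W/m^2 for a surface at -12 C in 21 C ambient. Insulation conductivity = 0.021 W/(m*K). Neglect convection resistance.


dT = 21 - (-12) = 33 K
thickness = k * dT / q_max * 1000
thickness = 0.021 * 33 / 13.1 * 1000
thickness = 52.9 mm

52.9


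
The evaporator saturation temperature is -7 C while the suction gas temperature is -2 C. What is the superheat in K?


Superheat = T_suction - T_evap
Superheat = -2 - (-7)
Superheat = 5 K

5


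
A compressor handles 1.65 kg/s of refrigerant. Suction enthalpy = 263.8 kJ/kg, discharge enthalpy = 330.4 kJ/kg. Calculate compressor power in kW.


dh = 330.4 - 263.8 = 66.6 kJ/kg
W = m_dot * dh = 1.65 * 66.6 = 109.89 kW

109.89


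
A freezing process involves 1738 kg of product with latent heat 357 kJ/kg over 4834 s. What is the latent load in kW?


Q_lat = m * h_fg / t
Q_lat = 1738 * 357 / 4834
Q_lat = 128.35 kW

128.35


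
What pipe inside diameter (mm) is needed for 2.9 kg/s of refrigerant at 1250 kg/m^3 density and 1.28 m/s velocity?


A = m_dot / (rho * v) = 2.9 / (1250 * 1.28) = 0.0018125 m^2
d = sqrt(4*A/pi) * 1000
d = 48.0 mm

48.0


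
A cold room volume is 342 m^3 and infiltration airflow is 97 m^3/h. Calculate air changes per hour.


ACH = flow / volume
ACH = 97 / 342
ACH = 0.284

0.284


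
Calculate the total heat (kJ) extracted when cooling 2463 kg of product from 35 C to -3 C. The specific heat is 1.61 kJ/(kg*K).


dT = 35 - (-3) = 38 K
Q = m * cp * dT = 2463 * 1.61 * 38
Q = 150686 kJ

150686


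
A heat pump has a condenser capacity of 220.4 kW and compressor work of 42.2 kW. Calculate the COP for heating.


COP_hp = Q_cond / W
COP_hp = 220.4 / 42.2
COP_hp = 5.223

5.223


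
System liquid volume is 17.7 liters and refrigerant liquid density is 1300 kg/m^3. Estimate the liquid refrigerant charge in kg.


Charge = V * rho / 1000
Charge = 17.7 * 1300 / 1000
Charge = 23.01 kg

23.01


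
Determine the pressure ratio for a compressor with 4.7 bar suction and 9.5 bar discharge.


PR = P_high / P_low
PR = 9.5 / 4.7
PR = 2.021

2.021


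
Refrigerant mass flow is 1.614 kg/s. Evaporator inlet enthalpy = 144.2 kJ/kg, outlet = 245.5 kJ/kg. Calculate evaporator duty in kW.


dh = 245.5 - 144.2 = 101.3 kJ/kg
Q_evap = m_dot * dh = 1.614 * 101.3
Q_evap = 163.5 kW

163.5


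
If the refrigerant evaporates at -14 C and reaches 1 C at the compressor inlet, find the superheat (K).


Superheat = T_suction - T_evap
Superheat = 1 - (-14)
Superheat = 15 K

15


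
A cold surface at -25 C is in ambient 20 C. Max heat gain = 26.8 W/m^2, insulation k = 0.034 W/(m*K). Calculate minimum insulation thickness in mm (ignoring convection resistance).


dT = 20 - (-25) = 45 K
thickness = k * dT / q_max * 1000
thickness = 0.034 * 45 / 26.8 * 1000
thickness = 57.1 mm

57.1


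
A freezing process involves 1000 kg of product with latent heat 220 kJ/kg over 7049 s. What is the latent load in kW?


Q_lat = m * h_fg / t
Q_lat = 1000 * 220 / 7049
Q_lat = 31.21 kW

31.21


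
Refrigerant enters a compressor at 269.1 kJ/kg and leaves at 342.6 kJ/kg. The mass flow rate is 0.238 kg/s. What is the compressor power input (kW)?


dh = 342.6 - 269.1 = 73.5 kJ/kg
W = m_dot * dh = 0.238 * 73.5 = 17.49 kW

17.49


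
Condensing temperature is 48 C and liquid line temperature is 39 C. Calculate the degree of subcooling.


Subcooling = T_cond - T_liquid
Subcooling = 48 - 39
Subcooling = 9 K

9


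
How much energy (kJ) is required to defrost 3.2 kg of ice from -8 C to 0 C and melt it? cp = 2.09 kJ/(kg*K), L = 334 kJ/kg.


Sensible heat = cp * dT = 2.09 * 8 = 16.72 kJ/kg
Total per kg = 16.72 + 334 = 350.72 kJ/kg
Q = m * total = 3.2 * 350.72
Q = 1122.3 kJ

1122.3


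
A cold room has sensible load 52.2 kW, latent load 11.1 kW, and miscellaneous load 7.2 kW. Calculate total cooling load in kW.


Q_total = Q_s + Q_l + Q_misc
Q_total = 52.2 + 11.1 + 7.2
Q_total = 70.5 kW

70.5


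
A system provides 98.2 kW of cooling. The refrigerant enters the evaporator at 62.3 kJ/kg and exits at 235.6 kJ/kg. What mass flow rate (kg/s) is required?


dh = 235.6 - 62.3 = 173.3 kJ/kg
m_dot = Q / dh = 98.2 / 173.3 = 0.5666 kg/s

0.5666


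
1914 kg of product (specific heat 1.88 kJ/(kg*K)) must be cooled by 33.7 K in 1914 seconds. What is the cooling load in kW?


Q = m * cp * dT / t
Q = 1914 * 1.88 * 33.7 / 1914
Q = 63.356 kW

63.356


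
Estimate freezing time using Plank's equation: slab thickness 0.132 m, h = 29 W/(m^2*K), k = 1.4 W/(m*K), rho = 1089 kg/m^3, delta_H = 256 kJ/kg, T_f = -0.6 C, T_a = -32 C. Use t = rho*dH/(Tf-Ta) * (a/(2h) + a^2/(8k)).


dT = -0.6 - (-32) = 31.4 K
term1 = a/(2h) = 0.132/(2*29) = 0.002275862069
term2 = a^2/(8k) = 0.132^2/(8*1.4) = 0.001555714286
t = rho*dH*1000/dT * (term1 + term2)
t = 1089*256*1000/31.4 * (0.002275862069 + 0.001555714286)
t = 34019 s

34019


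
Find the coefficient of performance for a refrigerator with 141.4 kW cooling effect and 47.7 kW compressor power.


COP = Q_evap / W
COP = 141.4 / 47.7
COP = 2.964

2.964


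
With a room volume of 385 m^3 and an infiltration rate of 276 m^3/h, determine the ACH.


ACH = flow / volume
ACH = 276 / 385
ACH = 0.717

0.717


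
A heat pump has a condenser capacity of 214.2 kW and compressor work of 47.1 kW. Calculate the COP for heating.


COP_hp = Q_cond / W
COP_hp = 214.2 / 47.1
COP_hp = 4.548

4.548


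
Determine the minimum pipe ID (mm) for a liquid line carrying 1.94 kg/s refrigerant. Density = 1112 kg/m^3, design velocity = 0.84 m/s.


A = m_dot / (rho * v) = 1.94 / (1112 * 0.84) = 0.002076909901 m^2
d = sqrt(4*A/pi) * 1000
d = 51.4 mm

51.4


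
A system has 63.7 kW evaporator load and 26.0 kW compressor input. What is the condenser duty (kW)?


Q_cond = Q_evap + W
Q_cond = 63.7 + 26.0
Q_cond = 89.7 kW

89.7


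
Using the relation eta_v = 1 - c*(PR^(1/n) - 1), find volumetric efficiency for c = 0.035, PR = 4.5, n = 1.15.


PR^(1/n) = 4.5^(1/1.15) = 3.69837446
eta_v = 1 - 0.035 * (3.69837446 - 1)
eta_v = 0.9056

0.9056


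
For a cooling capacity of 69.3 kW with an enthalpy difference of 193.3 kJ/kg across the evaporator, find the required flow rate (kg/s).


m_dot = Q / dh
m_dot = 69.3 / 193.3
m_dot = 0.3585 kg/s

0.3585


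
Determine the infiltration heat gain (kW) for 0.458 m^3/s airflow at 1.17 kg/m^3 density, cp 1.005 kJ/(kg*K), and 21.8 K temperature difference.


Q = V_dot * rho * cp * dT
Q = 0.458 * 1.17 * 1.005 * 21.8
Q = 11.74 kW

11.74


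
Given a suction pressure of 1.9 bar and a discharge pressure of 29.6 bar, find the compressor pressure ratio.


PR = P_high / P_low
PR = 29.6 / 1.9
PR = 15.579

15.579


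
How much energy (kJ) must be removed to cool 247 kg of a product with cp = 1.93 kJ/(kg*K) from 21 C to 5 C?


dT = 21 - (5) = 16 K
Q = m * cp * dT = 247 * 1.93 * 16
Q = 7627 kJ

7627


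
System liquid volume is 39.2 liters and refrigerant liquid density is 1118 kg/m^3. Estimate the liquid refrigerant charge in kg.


Charge = V * rho / 1000
Charge = 39.2 * 1118 / 1000
Charge = 43.83 kg

43.83


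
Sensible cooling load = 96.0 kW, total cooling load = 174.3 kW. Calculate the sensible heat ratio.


SHR = Q_sensible / Q_total
SHR = 96.0 / 174.3
SHR = 0.551

0.551


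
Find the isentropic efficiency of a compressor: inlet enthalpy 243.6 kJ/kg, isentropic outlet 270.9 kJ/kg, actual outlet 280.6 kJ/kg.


dh_ideal = 270.9 - 243.6 = 27.3 kJ/kg
dh_actual = 280.6 - 243.6 = 37.0 kJ/kg
eta_s = dh_ideal / dh_actual = 27.3 / 37.0
eta_s = 0.7378

0.7378


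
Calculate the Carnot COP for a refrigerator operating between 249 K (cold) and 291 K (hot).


dT = 291 - 249 = 42 K
COP_carnot = T_cold / dT = 249 / 42
COP_carnot = 5.929

5.929


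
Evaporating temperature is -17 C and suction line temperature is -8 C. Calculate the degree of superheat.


Superheat = T_suction - T_evap
Superheat = -8 - (-17)
Superheat = 9 K

9


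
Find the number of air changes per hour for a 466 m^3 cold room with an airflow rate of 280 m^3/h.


ACH = flow / volume
ACH = 280 / 466
ACH = 0.601

0.601


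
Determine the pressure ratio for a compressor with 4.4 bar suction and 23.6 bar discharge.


PR = P_high / P_low
PR = 23.6 / 4.4
PR = 5.364

5.364


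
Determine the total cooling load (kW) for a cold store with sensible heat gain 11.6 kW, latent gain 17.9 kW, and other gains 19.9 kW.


Q_total = Q_s + Q_l + Q_misc
Q_total = 11.6 + 17.9 + 19.9
Q_total = 49.4 kW

49.4


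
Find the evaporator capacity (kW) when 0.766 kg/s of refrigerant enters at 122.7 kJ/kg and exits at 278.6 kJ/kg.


dh = 278.6 - 122.7 = 155.9 kJ/kg
Q_evap = m_dot * dh = 0.766 * 155.9
Q_evap = 119.42 kW

119.42


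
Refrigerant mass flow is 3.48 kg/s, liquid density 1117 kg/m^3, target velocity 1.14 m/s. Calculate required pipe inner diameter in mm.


A = m_dot / (rho * v) = 3.48 / (1117 * 1.14) = 0.002732884135 m^2
d = sqrt(4*A/pi) * 1000
d = 59.0 mm

59.0


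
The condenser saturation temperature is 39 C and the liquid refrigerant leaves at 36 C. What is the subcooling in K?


Subcooling = T_cond - T_liquid
Subcooling = 39 - 36
Subcooling = 3 K

3


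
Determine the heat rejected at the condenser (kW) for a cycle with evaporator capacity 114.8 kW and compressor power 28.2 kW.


Q_cond = Q_evap + W
Q_cond = 114.8 + 28.2
Q_cond = 143.0 kW

143.0


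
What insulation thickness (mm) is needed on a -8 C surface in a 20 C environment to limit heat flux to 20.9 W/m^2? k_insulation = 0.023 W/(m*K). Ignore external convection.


dT = 20 - (-8) = 28 K
thickness = k * dT / q_max * 1000
thickness = 0.023 * 28 / 20.9 * 1000
thickness = 30.8 mm

30.8


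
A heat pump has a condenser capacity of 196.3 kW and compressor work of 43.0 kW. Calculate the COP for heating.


COP_hp = Q_cond / W
COP_hp = 196.3 / 43.0
COP_hp = 4.565

4.565


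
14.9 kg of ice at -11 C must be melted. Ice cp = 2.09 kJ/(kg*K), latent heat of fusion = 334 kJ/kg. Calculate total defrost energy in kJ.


Sensible heat = cp * dT = 2.09 * 11 = 22.99 kJ/kg
Total per kg = 22.99 + 334 = 356.99 kJ/kg
Q = m * total = 14.9 * 356.99
Q = 5319.2 kJ

5319.2


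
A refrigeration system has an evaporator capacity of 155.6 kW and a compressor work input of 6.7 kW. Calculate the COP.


COP = Q_evap / W
COP = 155.6 / 6.7
COP = 23.224

23.224


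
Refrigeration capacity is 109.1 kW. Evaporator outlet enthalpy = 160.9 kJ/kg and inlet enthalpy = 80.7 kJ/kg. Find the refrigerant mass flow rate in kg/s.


dh = 160.9 - 80.7 = 80.2 kJ/kg
m_dot = Q / dh = 109.1 / 80.2 = 1.3603 kg/s

1.3603


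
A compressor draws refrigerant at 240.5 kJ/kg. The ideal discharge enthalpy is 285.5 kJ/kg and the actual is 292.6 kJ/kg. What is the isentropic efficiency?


dh_ideal = 285.5 - 240.5 = 45.0 kJ/kg
dh_actual = 292.6 - 240.5 = 52.1 kJ/kg
eta_s = dh_ideal / dh_actual = 45.0 / 52.1
eta_s = 0.8637

0.8637


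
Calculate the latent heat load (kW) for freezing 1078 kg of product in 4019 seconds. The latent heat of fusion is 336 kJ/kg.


Q_lat = m * h_fg / t
Q_lat = 1078 * 336 / 4019
Q_lat = 90.12 kW

90.12


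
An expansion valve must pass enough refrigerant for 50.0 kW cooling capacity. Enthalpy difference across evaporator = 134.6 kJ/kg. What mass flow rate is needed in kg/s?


m_dot = Q / dh
m_dot = 50.0 / 134.6
m_dot = 0.3715 kg/s

0.3715


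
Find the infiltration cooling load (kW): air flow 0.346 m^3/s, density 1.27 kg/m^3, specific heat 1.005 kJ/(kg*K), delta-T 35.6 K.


Q = V_dot * rho * cp * dT
Q = 0.346 * 1.27 * 1.005 * 35.6
Q = 15.722 kW

15.722


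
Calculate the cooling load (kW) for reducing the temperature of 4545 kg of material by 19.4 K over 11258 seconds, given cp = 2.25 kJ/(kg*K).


Q = m * cp * dT / t
Q = 4545 * 2.25 * 19.4 / 11258
Q = 17.622 kW

17.622


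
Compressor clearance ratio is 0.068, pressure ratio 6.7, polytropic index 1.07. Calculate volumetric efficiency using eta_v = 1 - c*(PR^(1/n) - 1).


PR^(1/n) = 6.7^(1/1.07) = 5.9160594
eta_v = 1 - 0.068 * (5.9160594 - 1)
eta_v = 0.6657

0.6657


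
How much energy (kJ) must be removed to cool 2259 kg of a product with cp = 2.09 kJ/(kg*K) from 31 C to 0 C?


dT = 31 - (0) = 31 K
Q = m * cp * dT = 2259 * 2.09 * 31
Q = 146361 kJ

146361


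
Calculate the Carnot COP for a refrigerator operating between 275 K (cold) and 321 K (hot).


dT = 321 - 275 = 46 K
COP_carnot = T_cold / dT = 275 / 46
COP_carnot = 5.978

5.978


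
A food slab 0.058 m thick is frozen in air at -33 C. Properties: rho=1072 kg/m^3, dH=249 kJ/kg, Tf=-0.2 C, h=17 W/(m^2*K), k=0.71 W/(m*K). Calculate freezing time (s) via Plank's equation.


dT = -0.2 - (-33) = 32.8 K
term1 = a/(2h) = 0.058/(2*17) = 0.001705882353
term2 = a^2/(8k) = 0.058^2/(8*0.71) = 0.0005922535211
t = rho*dH*1000/dT * (term1 + term2)
t = 1072*249*1000/32.8 * (0.001705882353 + 0.0005922535211)
t = 18702 s

18702


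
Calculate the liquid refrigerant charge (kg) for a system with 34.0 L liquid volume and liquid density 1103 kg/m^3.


Charge = V * rho / 1000
Charge = 34.0 * 1103 / 1000
Charge = 37.5 kg

37.5


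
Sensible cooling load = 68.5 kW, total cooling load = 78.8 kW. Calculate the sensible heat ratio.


SHR = Q_sensible / Q_total
SHR = 68.5 / 78.8
SHR = 0.869

0.869


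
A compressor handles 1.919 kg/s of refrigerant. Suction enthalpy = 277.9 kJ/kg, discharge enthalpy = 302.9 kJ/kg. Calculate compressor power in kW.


dh = 302.9 - 277.9 = 25.0 kJ/kg
W = m_dot * dh = 1.919 * 25.0 = 47.98 kW

47.98


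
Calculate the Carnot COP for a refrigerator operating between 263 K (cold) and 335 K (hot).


dT = 335 - 263 = 72 K
COP_carnot = T_cold / dT = 263 / 72
COP_carnot = 3.653

3.653


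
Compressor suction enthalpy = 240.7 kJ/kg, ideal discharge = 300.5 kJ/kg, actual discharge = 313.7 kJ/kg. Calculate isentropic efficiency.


dh_ideal = 300.5 - 240.7 = 59.8 kJ/kg
dh_actual = 313.7 - 240.7 = 73.0 kJ/kg
eta_s = dh_ideal / dh_actual = 59.8 / 73.0
eta_s = 0.8192

0.8192


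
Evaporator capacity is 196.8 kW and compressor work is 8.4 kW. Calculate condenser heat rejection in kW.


Q_cond = Q_evap + W
Q_cond = 196.8 + 8.4
Q_cond = 205.2 kW

205.2


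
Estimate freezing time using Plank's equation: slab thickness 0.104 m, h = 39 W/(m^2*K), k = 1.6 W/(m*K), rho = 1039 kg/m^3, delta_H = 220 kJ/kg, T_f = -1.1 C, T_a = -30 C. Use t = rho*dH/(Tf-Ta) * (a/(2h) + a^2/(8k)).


dT = -1.1 - (-30) = 28.9 K
term1 = a/(2h) = 0.104/(2*39) = 0.001333333333
term2 = a^2/(8k) = 0.104^2/(8*1.6) = 0.000845
t = rho*dH*1000/dT * (term1 + term2)
t = 1039*220*1000/28.9 * (0.001333333333 + 0.000845)
t = 17229 s

17229


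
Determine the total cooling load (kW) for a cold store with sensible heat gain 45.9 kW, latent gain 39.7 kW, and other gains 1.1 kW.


Q_total = Q_s + Q_l + Q_misc
Q_total = 45.9 + 39.7 + 1.1
Q_total = 86.7 kW

86.7


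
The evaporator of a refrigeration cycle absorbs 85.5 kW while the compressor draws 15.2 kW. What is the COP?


COP = Q_evap / W
COP = 85.5 / 15.2
COP = 5.625

5.625


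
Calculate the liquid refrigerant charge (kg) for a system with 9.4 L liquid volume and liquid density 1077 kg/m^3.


Charge = V * rho / 1000
Charge = 9.4 * 1077 / 1000
Charge = 10.12 kg

10.12


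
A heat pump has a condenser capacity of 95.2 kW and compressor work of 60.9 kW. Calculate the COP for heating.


COP_hp = Q_cond / W
COP_hp = 95.2 / 60.9
COP_hp = 1.563

1.563


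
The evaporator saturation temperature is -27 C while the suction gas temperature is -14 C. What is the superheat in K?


Superheat = T_suction - T_evap
Superheat = -14 - (-27)
Superheat = 13 K

13


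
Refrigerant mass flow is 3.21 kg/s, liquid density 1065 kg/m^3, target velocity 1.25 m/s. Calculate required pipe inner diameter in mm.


A = m_dot / (rho * v) = 3.21 / (1065 * 1.25) = 0.002411267606 m^2
d = sqrt(4*A/pi) * 1000
d = 55.4 mm

55.4


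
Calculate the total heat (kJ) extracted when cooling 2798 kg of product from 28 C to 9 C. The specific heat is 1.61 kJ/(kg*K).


dT = 28 - (9) = 19 K
Q = m * cp * dT = 2798 * 1.61 * 19
Q = 85591 kJ

85591


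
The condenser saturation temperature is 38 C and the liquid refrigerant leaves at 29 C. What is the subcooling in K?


Subcooling = T_cond - T_liquid
Subcooling = 38 - 29
Subcooling = 9 K

9


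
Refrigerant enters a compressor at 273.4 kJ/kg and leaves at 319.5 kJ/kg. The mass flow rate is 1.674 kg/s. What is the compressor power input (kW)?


dh = 319.5 - 273.4 = 46.1 kJ/kg
W = m_dot * dh = 1.674 * 46.1 = 77.17 kW

77.17


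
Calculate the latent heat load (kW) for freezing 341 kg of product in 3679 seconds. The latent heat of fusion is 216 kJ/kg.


Q_lat = m * h_fg / t
Q_lat = 341 * 216 / 3679
Q_lat = 20.02 kW

20.02


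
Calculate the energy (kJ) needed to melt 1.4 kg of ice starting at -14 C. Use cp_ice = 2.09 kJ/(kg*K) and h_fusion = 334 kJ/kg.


Sensible heat = cp * dT = 2.09 * 14 = 29.26 kJ/kg
Total per kg = 29.26 + 334 = 363.26 kJ/kg
Q = m * total = 1.4 * 363.26
Q = 508.6 kJ

508.6


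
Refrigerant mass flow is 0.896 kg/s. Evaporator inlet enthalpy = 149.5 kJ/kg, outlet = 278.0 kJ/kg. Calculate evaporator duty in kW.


dh = 278.0 - 149.5 = 128.5 kJ/kg
Q_evap = m_dot * dh = 0.896 * 128.5
Q_evap = 115.14 kW

115.14


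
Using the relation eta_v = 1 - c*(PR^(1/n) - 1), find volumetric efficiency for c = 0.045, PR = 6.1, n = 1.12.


PR^(1/n) = 6.1^(1/1.12) = 5.02559345
eta_v = 1 - 0.045 * (5.02559345 - 1)
eta_v = 0.8188

0.8188


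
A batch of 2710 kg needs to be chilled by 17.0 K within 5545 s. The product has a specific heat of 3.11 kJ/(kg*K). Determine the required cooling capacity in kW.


Q = m * cp * dT / t
Q = 2710 * 3.11 * 17.0 / 5545
Q = 25.839 kW

25.839


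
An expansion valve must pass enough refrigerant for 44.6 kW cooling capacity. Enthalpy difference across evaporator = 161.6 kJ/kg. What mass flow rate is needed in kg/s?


m_dot = Q / dh
m_dot = 44.6 / 161.6
m_dot = 0.276 kg/s

0.276


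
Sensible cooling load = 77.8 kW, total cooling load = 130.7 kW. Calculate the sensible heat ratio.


SHR = Q_sensible / Q_total
SHR = 77.8 / 130.7
SHR = 0.595

0.595


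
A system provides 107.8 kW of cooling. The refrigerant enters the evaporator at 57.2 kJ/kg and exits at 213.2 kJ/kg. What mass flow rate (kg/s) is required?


dh = 213.2 - 57.2 = 156.0 kJ/kg
m_dot = Q / dh = 107.8 / 156.0 = 0.691 kg/s

0.691


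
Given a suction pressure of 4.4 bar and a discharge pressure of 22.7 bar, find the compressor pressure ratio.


PR = P_high / P_low
PR = 22.7 / 4.4
PR = 5.159

5.159


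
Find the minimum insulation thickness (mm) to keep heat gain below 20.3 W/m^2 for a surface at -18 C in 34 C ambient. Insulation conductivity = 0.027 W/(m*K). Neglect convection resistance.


dT = 34 - (-18) = 52 K
thickness = k * dT / q_max * 1000
thickness = 0.027 * 52 / 20.3 * 1000
thickness = 69.2 mm

69.2


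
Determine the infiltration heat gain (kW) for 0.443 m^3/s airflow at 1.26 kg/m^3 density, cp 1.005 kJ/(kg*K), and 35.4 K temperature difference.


Q = V_dot * rho * cp * dT
Q = 0.443 * 1.26 * 1.005 * 35.4
Q = 19.858 kW

19.858


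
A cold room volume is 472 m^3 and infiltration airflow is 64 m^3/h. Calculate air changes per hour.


ACH = flow / volume
ACH = 64 / 472
ACH = 0.136

0.136


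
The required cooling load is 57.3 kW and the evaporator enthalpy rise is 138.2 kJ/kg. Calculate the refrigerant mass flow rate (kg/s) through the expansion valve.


m_dot = Q / dh
m_dot = 57.3 / 138.2
m_dot = 0.4146 kg/s

0.4146


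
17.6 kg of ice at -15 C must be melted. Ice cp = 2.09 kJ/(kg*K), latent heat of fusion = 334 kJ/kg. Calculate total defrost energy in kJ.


Sensible heat = cp * dT = 2.09 * 15 = 31.35 kJ/kg
Total per kg = 31.35 + 334 = 365.35 kJ/kg
Q = m * total = 17.6 * 365.35
Q = 6430.2 kJ

6430.2


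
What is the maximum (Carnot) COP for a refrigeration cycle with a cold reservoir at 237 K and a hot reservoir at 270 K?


dT = 270 - 237 = 33 K
COP_carnot = T_cold / dT = 237 / 33
COP_carnot = 7.182

7.182


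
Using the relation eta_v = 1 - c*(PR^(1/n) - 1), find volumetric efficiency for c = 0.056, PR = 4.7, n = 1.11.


PR^(1/n) = 4.7^(1/1.11) = 4.03174973
eta_v = 1 - 0.056 * (4.03174973 - 1)
eta_v = 0.8302

0.8302


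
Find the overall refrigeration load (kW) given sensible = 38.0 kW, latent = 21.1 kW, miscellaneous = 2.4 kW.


Q_total = Q_s + Q_l + Q_misc
Q_total = 38.0 + 21.1 + 2.4
Q_total = 61.5 kW

61.5


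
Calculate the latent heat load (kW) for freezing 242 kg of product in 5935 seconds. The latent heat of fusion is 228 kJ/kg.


Q_lat = m * h_fg / t
Q_lat = 242 * 228 / 5935
Q_lat = 9.3 kW

9.3


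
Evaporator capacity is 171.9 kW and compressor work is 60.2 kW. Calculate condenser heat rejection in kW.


Q_cond = Q_evap + W
Q_cond = 171.9 + 60.2
Q_cond = 232.1 kW

232.1


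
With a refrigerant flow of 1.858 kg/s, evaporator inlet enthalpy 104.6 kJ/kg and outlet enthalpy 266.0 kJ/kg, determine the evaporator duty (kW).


dh = 266.0 - 104.6 = 161.4 kJ/kg
Q_evap = m_dot * dh = 1.858 * 161.4
Q_evap = 299.88 kW

299.88


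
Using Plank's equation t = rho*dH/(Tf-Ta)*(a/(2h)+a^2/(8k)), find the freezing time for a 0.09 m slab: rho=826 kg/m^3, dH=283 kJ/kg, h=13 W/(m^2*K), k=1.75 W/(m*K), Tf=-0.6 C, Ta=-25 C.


dT = -0.6 - (-25) = 24.4 K
term1 = a/(2h) = 0.09/(2*13) = 0.003461538462
term2 = a^2/(8k) = 0.09^2/(8*1.75) = 0.0005785714286
t = rho*dH*1000/dT * (term1 + term2)
t = 826*283*1000/24.4 * (0.003461538462 + 0.0005785714286)
t = 38705 s

38705


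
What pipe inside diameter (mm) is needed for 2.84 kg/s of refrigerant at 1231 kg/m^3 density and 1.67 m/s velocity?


A = m_dot / (rho * v) = 2.84 / (1231 * 1.67) = 0.0013814775 m^2
d = sqrt(4*A/pi) * 1000
d = 41.9 mm

41.9


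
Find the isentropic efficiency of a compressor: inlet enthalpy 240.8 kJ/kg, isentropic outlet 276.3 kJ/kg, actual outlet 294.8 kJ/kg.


dh_ideal = 276.3 - 240.8 = 35.5 kJ/kg
dh_actual = 294.8 - 240.8 = 54.0 kJ/kg
eta_s = dh_ideal / dh_actual = 35.5 / 54.0
eta_s = 0.6574

0.6574


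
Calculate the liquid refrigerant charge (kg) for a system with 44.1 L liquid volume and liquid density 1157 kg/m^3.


Charge = V * rho / 1000
Charge = 44.1 * 1157 / 1000
Charge = 51.02 kg

51.02


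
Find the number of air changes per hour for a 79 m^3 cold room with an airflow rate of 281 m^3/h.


ACH = flow / volume
ACH = 281 / 79
ACH = 3.557

3.557


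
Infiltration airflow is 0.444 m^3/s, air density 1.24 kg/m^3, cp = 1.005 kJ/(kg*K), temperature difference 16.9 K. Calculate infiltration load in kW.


Q = V_dot * rho * cp * dT
Q = 0.444 * 1.24 * 1.005 * 16.9
Q = 9.351 kW

9.351


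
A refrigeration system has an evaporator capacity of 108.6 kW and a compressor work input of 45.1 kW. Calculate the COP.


COP = Q_evap / W
COP = 108.6 / 45.1
COP = 2.408

2.408


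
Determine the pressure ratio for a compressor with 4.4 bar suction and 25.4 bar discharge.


PR = P_high / P_low
PR = 25.4 / 4.4
PR = 5.773

5.773


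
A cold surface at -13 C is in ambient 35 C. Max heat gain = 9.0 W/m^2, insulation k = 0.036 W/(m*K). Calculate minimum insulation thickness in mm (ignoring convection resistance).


dT = 35 - (-13) = 48 K
thickness = k * dT / q_max * 1000
thickness = 0.036 * 48 / 9.0 * 1000
thickness = 192.0 mm

192.0


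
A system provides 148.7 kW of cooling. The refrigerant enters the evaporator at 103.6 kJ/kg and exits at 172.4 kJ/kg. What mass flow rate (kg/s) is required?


dh = 172.4 - 103.6 = 68.8 kJ/kg
m_dot = Q / dh = 148.7 / 68.8 = 2.1613 kg/s

2.1613


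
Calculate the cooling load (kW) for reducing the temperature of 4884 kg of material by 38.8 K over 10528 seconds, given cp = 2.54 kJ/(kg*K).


Q = m * cp * dT / t
Q = 4884 * 2.54 * 38.8 / 10528
Q = 45.719 kW

45.719


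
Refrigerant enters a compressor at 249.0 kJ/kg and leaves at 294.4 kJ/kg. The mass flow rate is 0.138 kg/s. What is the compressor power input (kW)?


dh = 294.4 - 249.0 = 45.4 kJ/kg
W = m_dot * dh = 0.138 * 45.4 = 6.27 kW

6.27


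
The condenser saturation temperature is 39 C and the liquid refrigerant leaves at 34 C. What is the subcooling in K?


Subcooling = T_cond - T_liquid
Subcooling = 39 - 34
Subcooling = 5 K

5


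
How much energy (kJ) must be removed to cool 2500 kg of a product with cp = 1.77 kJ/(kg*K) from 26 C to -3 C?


dT = 26 - (-3) = 29 K
Q = m * cp * dT = 2500 * 1.77 * 29
Q = 128325 kJ

128325


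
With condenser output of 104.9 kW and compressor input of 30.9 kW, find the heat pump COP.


COP_hp = Q_cond / W
COP_hp = 104.9 / 30.9
COP_hp = 3.395

3.395


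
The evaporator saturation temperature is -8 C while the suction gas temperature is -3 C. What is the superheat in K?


Superheat = T_suction - T_evap
Superheat = -3 - (-8)
Superheat = 5 K

5


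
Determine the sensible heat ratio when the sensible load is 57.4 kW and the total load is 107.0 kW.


SHR = Q_sensible / Q_total
SHR = 57.4 / 107.0
SHR = 0.536

0.536


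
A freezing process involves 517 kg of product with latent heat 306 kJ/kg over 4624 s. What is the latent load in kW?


Q_lat = m * h_fg / t
Q_lat = 517 * 306 / 4624
Q_lat = 34.21 kW

34.21


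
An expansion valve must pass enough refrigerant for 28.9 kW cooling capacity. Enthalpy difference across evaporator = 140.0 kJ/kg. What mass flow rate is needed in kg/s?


m_dot = Q / dh
m_dot = 28.9 / 140.0
m_dot = 0.2064 kg/s

0.2064


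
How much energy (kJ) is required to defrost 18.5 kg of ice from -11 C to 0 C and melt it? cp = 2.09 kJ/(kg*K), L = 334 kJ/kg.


Sensible heat = cp * dT = 2.09 * 11 = 22.99 kJ/kg
Total per kg = 22.99 + 334 = 356.99 kJ/kg
Q = m * total = 18.5 * 356.99
Q = 6604.3 kJ

6604.3


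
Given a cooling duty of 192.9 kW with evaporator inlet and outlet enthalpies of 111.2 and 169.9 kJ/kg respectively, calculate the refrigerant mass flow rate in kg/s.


dh = 169.9 - 111.2 = 58.7 kJ/kg
m_dot = Q / dh = 192.9 / 58.7 = 3.2862 kg/s

3.2862


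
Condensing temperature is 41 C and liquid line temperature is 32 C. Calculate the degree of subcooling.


Subcooling = T_cond - T_liquid
Subcooling = 41 - 32
Subcooling = 9 K

9


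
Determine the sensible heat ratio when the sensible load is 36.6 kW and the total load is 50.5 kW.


SHR = Q_sensible / Q_total
SHR = 36.6 / 50.5
SHR = 0.725

0.725


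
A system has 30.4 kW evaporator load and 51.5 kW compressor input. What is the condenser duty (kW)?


Q_cond = Q_evap + W
Q_cond = 30.4 + 51.5
Q_cond = 81.9 kW

81.9


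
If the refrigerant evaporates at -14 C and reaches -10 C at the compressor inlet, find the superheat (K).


Superheat = T_suction - T_evap
Superheat = -10 - (-14)
Superheat = 4 K

4


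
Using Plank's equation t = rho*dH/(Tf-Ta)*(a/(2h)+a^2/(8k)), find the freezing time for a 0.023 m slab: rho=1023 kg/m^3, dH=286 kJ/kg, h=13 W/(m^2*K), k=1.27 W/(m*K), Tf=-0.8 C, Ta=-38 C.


dT = -0.8 - (-38) = 37.2 K
term1 = a/(2h) = 0.023/(2*13) = 0.0008846153846
term2 = a^2/(8k) = 0.023^2/(8*1.27) = 0.00005206692913
t = rho*dH*1000/dT * (term1 + term2)
t = 1023*286*1000/37.2 * (0.0008846153846 + 0.00005206692913)
t = 7367 s

7367


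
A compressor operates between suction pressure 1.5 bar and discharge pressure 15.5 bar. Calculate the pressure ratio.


PR = P_high / P_low
PR = 15.5 / 1.5
PR = 10.333

10.333


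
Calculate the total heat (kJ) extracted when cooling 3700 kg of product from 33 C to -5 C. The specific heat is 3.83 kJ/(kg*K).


dT = 33 - (-5) = 38 K
Q = m * cp * dT = 3700 * 3.83 * 38
Q = 538498 kJ

538498


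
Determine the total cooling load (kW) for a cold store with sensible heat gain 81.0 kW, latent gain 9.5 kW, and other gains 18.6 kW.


Q_total = Q_s + Q_l + Q_misc
Q_total = 81.0 + 9.5 + 18.6
Q_total = 109.1 kW

109.1


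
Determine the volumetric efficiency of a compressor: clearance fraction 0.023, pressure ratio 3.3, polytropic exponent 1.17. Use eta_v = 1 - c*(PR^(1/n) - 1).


PR^(1/n) = 3.3^(1/1.17) = 2.77443342
eta_v = 1 - 0.023 * (2.77443342 - 1)
eta_v = 0.9592

0.9592


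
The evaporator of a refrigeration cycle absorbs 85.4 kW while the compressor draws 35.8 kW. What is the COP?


COP = Q_evap / W
COP = 85.4 / 35.8
COP = 2.385

2.385


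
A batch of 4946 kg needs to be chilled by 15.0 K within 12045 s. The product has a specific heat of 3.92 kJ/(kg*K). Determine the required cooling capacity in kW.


Q = m * cp * dT / t
Q = 4946 * 3.92 * 15.0 / 12045
Q = 24.145 kW

24.145


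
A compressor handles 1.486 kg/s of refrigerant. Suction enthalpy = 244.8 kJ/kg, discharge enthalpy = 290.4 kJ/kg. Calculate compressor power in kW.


dh = 290.4 - 244.8 = 45.6 kJ/kg
W = m_dot * dh = 1.486 * 45.6 = 67.76 kW

67.76


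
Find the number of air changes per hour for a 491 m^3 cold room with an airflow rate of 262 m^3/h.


ACH = flow / volume
ACH = 262 / 491
ACH = 0.534

0.534


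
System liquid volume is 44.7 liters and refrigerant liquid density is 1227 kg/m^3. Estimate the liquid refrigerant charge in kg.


Charge = V * rho / 1000
Charge = 44.7 * 1227 / 1000
Charge = 54.85 kg

54.85
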